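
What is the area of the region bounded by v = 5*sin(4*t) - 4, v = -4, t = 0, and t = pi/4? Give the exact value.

On [0, pi/4], (5*sin(4*t) - 4) - (-4) = 5*sin(4*t) is ≥ 0 throughout, so the area is a single integral of |5*sin(4*t)|.
∫[0,pi/4] (5*sin(4*t)) dt = 5/2.

5/2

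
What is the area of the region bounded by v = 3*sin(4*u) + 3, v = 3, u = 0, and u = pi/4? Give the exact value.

3/2

On [0, pi/4], (3*sin(4*u) + 3) - (3) = 3*sin(4*u) is ≥ 0 throughout, so the area is a single integral of |3*sin(4*u)|.
∫[0,pi/4] (3*sin(4*u)) du = 3/2.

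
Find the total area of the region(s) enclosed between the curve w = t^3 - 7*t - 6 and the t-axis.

The curve meets the t-axis where t^3 - 7*t - 6 = 0, i.e. (t - 3)*(t + 1)*(t + 2) = 0, at t = -2, -1, 3.
On [-2, -1] the curve lies above the axis; ∫[-2,-1] (t^3 - 7*t - 6) dt = 3/4, giving area 3/4.
On [-1, 3] the curve lies below the axis; ∫[-1,3] (t^3 - 7*t - 6) dt = -32, giving area 32.
Total area = 3/4 + 32 = 131/4.

131/4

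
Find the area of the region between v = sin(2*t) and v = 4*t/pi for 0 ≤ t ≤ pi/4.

On [0, pi/4], (sin(2*t)) - (4*t/pi) = -4*t/pi + sin(2*t) is ≥ 0 throughout, so the area is a single integral of |-4*t/pi + sin(2*t)|.
∫[0,pi/4] (-4*t/pi + sin(2*t)) dt = 1/2 - pi/8.

1/2 - pi/8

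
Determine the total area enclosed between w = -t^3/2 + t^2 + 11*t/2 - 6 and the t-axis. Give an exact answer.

The curve meets the t-axis where -t^3/2 + t^2 + 11*t/2 - 6 = 0, i.e. -(t - 4)*(t - 1)*(t + 3)/2 = 0, at t = -3, 1, 4.
On [-3, 1] the curve lies below the axis; ∫[-3,1] (-t^3/2 + t^2 + 11*t/2 - 6) dt = -80/3, giving area 80/3.
On [1, 4] the curve lies above the axis; ∫[1,4] (-t^3/2 + t^2 + 11*t/2 - 6) dt = 99/8, giving area 99/8.
Total area = 80/3 + 99/8 = 937/24.

937/24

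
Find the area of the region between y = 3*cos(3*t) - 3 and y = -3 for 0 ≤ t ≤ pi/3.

The difference (3*cos(3*t) - 3) - (-3) = 3*cos(3*t) changes sign at t = pi/6 inside [0, pi/3], so split the integral there.
∫[0,pi/6] (3*cos(3*t)) dt = 1.
∫[pi/6,pi/3] (3*cos(3*t)) dt = -1; the area of that piece is 1.
Total area = 1 + 1 = 2.

2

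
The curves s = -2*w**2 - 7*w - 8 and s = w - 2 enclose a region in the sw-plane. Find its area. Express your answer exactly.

Both boundary curves give s as a function of w, so integrate with respect to w. Setting them equal: -2*w**2 - 8*w - 6 = 0, i.e. -2*(w + 1)*(w + 3) = 0, so they meet at w = -3, -1.
For w in [-3, -1], s = -2*w**2 - 7*w - 8 is on the right; area = ∫[-3,-1] (-2*w**2 - 8*w - 6) dw = 8/3.

8/3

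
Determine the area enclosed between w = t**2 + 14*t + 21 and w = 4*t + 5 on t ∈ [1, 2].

On [1, 2], (t**2 + 14*t + 21) - (4*t + 5) = t**2 + 10*t + 16 is ≥ 0 throughout, so the area is a single integral of |t**2 + 10*t + 16|.
∫[1,2] (t**2 + 10*t + 16) dt = 100/3.

100/3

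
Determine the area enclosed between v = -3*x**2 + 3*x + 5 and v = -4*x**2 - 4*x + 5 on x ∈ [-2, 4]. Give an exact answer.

The difference (-3*x**2 + 3*x + 5) - (-4*x**2 - 4*x + 5) = x**2 + 7*x changes sign at x = 0 inside [-2, 4], so split the integral there.
∫[-2,0] (x**2 + 7*x) dx = -34/3; the area of that piece is 34/3.
∫[0,4] (x**2 + 7*x) dx = 232/3.
Total area = 34/3 + 232/3 = 266/3.

266/3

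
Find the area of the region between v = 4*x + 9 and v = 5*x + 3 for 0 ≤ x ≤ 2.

On [0, 2], (4*x + 9) - (5*x + 3) = -x + 6 is ≥ 0 throughout, so the area is a single integral of |-x + 6|.
∫[0,2] (-x + 6) dx = 10.

10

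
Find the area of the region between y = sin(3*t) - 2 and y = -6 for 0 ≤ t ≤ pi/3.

On [0, pi/3], (sin(3*t) - 2) - (-6) = sin(3*t) + 4 is ≥ 0 throughout, so the area is a single integral of |sin(3*t) + 4|.
∫[0,pi/3] (sin(3*t) + 4) dt = 2/3 + 4*pi/3.

2/3 + 4*pi/3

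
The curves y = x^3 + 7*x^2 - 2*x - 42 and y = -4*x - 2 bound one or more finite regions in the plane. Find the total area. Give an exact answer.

Set the curves equal: x^3 + 7*x^2 - 2*x - 42 = -4*x - 2, so x^3 + 7*x^2 + 2*x - 40 = 0, which factors as (x - 2)*(x + 4)*(x + 5) = 0. The curves meet at x = -5, -4, 2.
On [-5, -4], y = x^3 + 7*x^2 - 2*x - 42 is on top; that piece has area ∫[-5,-4] (x^3 + 7*x^2 + 2*x - 40) dx = 13/12.
On [-4, 2], y = -4*x - 2 is on top; that piece has area ∫[-4,2] (-(x^3 + 7*x^2 + 2*x - 40)) dx = 144.
Total enclosed area = 13/12 + 144 = 1741/12.

1741/12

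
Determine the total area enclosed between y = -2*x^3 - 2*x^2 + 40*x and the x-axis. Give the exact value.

The curve meets the x-axis where -2*x^3 - 2*x^2 + 40*x = 0, i.e. -2*x*(x - 4)*(x + 5) = 0, at x = -5, 0, 4.
On [-5, 0] the curve lies below the axis; ∫[-5,0] (-2*x^3 - 2*x^2 + 40*x) dx = -1625/6, giving area 1625/6.
On [0, 4] the curve lies above the axis; ∫[0,4] (-2*x^3 - 2*x^2 + 40*x) dx = 448/3, giving area 448/3.
Total area = 1625/6 + 448/3 = 2521/6.

2521/6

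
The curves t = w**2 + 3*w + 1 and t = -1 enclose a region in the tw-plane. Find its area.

Both boundary curves give t as a function of w, so integrate with respect to w. Setting them equal: w**2 + 3*w + 2 = 0, i.e. (w + 1)*(w + 2) = 0, so they meet at w = -2, -1.
For w in [-2, -1], t = w**2 + 3*w + 1 is on the left; area = ∫[-2,-1] (-(w**2 + 3*w + 2)) dw = 1/6.

1/6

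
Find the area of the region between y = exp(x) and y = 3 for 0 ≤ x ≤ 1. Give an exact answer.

4 - exp(1)

On [0, 1], (exp(x)) - (3) = exp(x) - 3 is ≤ 0 throughout, so the area is a single integral of |exp(x) - 3|.
∫[0,1] (exp(x) - 3) dx = -4 + exp(1); the area of that piece is 4 - exp(1).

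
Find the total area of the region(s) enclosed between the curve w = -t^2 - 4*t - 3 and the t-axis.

The curve meets the t-axis where -t^2 - 4*t - 3 = 0, i.e. -(t + 1)*(t + 3) = 0, at t = -3, -1.
On [-3, -1] the curve lies above the axis; ∫[-3,-1] (-t^2 - 4*t - 3) dt = 4/3, giving area 4/3.

4/3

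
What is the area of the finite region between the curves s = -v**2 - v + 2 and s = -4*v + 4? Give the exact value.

Both boundary curves give s as a function of v, so integrate with respect to v. Setting them equal: -v**2 + 3*v - 2 = 0, i.e. -(v - 2)*(v - 1) = 0, so they meet at v = 1, 2.
For v in [1, 2], s = -v**2 - v + 2 is on the right; area = ∫[1,2] (-v**2 + 3*v - 2) dv = 1/6.

1/6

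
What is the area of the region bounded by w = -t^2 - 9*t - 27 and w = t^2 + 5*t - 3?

1/3

Set the curves equal: -t^2 - 9*t - 27 = t^2 + 5*t - 3, so -2*t^2 - 14*t - 24 = 0, which factors as -2*(t + 3)*(t + 4) = 0. The curves meet at t = -4, -3.
On [-4, -3], w = -t^2 - 9*t - 27 is on top; that piece has area ∫[-4,-3] (-2*t^2 - 14*t - 24) dt = 1/3.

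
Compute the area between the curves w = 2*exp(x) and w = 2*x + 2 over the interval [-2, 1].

-3 - 2*exp(-2) + 2*exp(1)

On [-2, 1], (2*exp(x)) - (2*x + 2) = -2*x + 2*exp(x) - 2 is ≥ 0 throughout, so the area is a single integral of |-2*x + 2*exp(x) - 2|.
∫[-2,1] (-2*x + 2*exp(x) - 2) dx = -3 - 2*exp(-2) + 2*exp(1).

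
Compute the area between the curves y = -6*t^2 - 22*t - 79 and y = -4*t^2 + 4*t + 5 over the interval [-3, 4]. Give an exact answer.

2219/3

On [-3, 4], (-6*t^2 - 22*t - 79) - (-4*t^2 + 4*t + 5) = -2*t^2 - 26*t - 84 is ≤ 0 throughout, so the area is a single integral of |-2*t^2 - 26*t - 84|.
∫[-3,4] (-2*t^2 - 26*t - 84) dt = -2219/3; the area of that piece is 2219/3.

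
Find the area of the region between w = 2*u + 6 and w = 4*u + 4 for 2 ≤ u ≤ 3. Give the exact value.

On [2, 3], (2*u + 6) - (4*u + 4) = -2*u + 2 is ≤ 0 throughout, so the area is a single integral of |-2*u + 2|.
∫[2,3] (-2*u + 2) du = -3; the area of that piece is 3.

3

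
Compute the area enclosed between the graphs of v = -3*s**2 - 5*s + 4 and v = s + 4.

4

Set the curves equal: -3*s**2 - 5*s + 4 = s + 4, so -3*s**2 - 6*s = 0, which factors as -3*s*(s + 2) = 0. The curves meet at s = -2, 0.
On [-2, 0], v = -3*s**2 - 5*s + 4 is on top; that piece has area ∫[-2,0] (-3*s**2 - 6*s) ds = 4.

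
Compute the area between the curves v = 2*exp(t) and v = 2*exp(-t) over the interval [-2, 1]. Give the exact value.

-8 + 2*exp(-2) + 2*exp(-1) + 2*exp(1) + 2*exp(2)

The difference (2*exp(t)) - (2*exp(-t)) = 2*exp(t) - 2*exp(-t) changes sign at t = 0 inside [-2, 1], so split the integral there.
∫[-2,0] (2*exp(t) - 2*exp(-t)) dt = -2*exp(2) - 2*exp(-2) + 4; the area of that piece is -4 + 2*exp(-2) + 2*exp(2).
∫[0,1] (2*exp(t) - 2*exp(-t)) dt = -4 + 2*exp(-1) + 2*exp(1).
Total area = (-4 + 2*exp(-2) + 2*exp(2)) + (-4 + 2*exp(-1) + 2*exp(1)) = -8 + 2*exp(-2) + 2*exp(-1) + 2*exp(1) + 2*exp(2).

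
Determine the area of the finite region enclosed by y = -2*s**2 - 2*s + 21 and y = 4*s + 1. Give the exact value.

343/3

Set the curves equal: -2*s**2 - 2*s + 21 = 4*s + 1, so -2*s**2 - 6*s + 20 = 0, which factors as -2*(s - 2)*(s + 5) = 0. The curves meet at s = -5, 2.
On [-5, 2], y = -2*s**2 - 2*s + 21 is on top; that piece has area ∫[-5,2] (-2*s**2 - 6*s + 20) ds = 343/3.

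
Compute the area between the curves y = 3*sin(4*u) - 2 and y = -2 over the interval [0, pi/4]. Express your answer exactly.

3/2

On [0, pi/4], (3*sin(4*u) - 2) - (-2) = 3*sin(4*u) is ≥ 0 throughout, so the area is a single integral of |3*sin(4*u)|.
∫[0,pi/4] (3*sin(4*u)) du = 3/2.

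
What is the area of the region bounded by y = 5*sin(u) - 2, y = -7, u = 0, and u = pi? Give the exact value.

10 + 5*pi

On [0, pi], (5*sin(u) - 2) - (-7) = 5*sin(u) + 5 is ≥ 0 throughout, so the area is a single integral of |5*sin(u) + 5|.
∫[0,pi] (5*sin(u) + 5) du = 10 + 5*pi.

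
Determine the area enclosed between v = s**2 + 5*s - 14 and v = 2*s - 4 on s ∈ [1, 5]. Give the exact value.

The difference (s**2 + 5*s - 14) - (2*s - 4) = s**2 + 3*s - 10 changes sign at s = 2 inside [1, 5], so split the integral there.
∫[1,2] (s**2 + 3*s - 10) ds = -19/6; the area of that piece is 19/6.
∫[2,5] (s**2 + 3*s - 10) ds = 81/2.
Total area = 19/6 + 81/2 = 131/3.

131/3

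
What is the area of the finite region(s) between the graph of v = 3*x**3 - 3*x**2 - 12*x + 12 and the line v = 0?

The curve meets the x-axis where 3*x**3 - 3*x**2 - 12*x + 12 = 0, i.e. 3*(x - 2)*(x - 1)*(x + 2) = 0, at x = -2, 1, 2.
On [-2, 1] the curve lies above the axis; ∫[-2,1] (3*x**3 - 3*x**2 - 12*x + 12) dx = 135/4, giving area 135/4.
On [1, 2] the curve lies below the axis; ∫[1,2] (3*x**3 - 3*x**2 - 12*x + 12) dx = -7/4, giving area 7/4.
Total area = 135/4 + 7/4 = 71/2.

71/2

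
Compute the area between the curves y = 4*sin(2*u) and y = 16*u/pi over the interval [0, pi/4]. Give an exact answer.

On [0, pi/4], (4*sin(2*u)) - (16*u/pi) = -16*u/pi + 4*sin(2*u) is ≥ 0 throughout, so the area is a single integral of |-16*u/pi + 4*sin(2*u)|.
∫[0,pi/4] (-16*u/pi + 4*sin(2*u)) du = 2 - pi/2.

2 - pi/2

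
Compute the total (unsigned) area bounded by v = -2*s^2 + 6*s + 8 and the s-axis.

The curve meets the s-axis where -2*s^2 + 6*s + 8 = 0, i.e. -2*(s - 4)*(s + 1) = 0, at s = -1, 4.
On [-1, 4] the curve lies above the axis; ∫[-1,4] (-2*s^2 + 6*s + 8) ds = 125/3, giving area 125/3.

125/3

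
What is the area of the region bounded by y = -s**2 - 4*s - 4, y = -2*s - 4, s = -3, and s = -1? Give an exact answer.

2

The difference (-s**2 - 4*s - 4) - (-2*s - 4) = -s**2 - 2*s changes sign at s = -2 inside [-3, -1], so split the integral there.
∫[-3,-2] (-s**2 - 2*s) ds = -4/3; the area of that piece is 4/3.
∫[-2,-1] (-s**2 - 2*s) ds = 2/3.
Total area = 4/3 + 2/3 = 2.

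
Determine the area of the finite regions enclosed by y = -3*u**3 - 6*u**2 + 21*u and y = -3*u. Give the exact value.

Set the curves equal: -3*u**3 - 6*u**2 + 21*u = -3*u, so -3*u**3 - 6*u**2 + 24*u = 0, which factors as -3*u*(u - 2)*(u + 4) = 0. The curves meet at u = -4, 0, 2.
On [-4, 0], y = -3*u is on top; that piece has area ∫[-4,0] (-(-3*u**3 - 6*u**2 + 24*u)) du = 128.
On [0, 2], y = -3*u**3 - 6*u**2 + 21*u is on top; that piece has area ∫[0,2] (-3*u**3 - 6*u**2 + 24*u) du = 20.
Total enclosed area = 128 + 20 = 148.

148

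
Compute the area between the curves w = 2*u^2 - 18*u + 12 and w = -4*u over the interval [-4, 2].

638/3

The difference (2*u^2 - 18*u + 12) - (-4*u) = 2*u^2 - 14*u + 12 changes sign at u = 1 inside [-4, 2], so split the integral there.
∫[-4,1] (2*u^2 - 14*u + 12) du = 625/3.
∫[1,2] (2*u^2 - 14*u + 12) du = -13/3; the area of that piece is 13/3.
Total area = 625/3 + 13/3 = 638/3.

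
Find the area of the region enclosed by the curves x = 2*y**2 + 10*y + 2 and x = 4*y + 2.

9

Both boundary curves give x as a function of y, so integrate with respect to y. Setting them equal: 2*y**2 + 6*y = 0, i.e. 2*y*(y + 3) = 0, so they meet at y = -3, 0.
For y in [-3, 0], x = 2*y**2 + 10*y + 2 is on the left; area = ∫[-3,0] (-(2*y**2 + 6*y)) dy = 9.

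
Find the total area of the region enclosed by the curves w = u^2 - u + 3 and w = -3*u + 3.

4/3

Set the curves equal: u^2 - u + 3 = -3*u + 3, so u^2 + 2*u = 0, which factors as u*(u + 2) = 0. The curves meet at u = -2, 0.
On [-2, 0], w = -3*u + 3 is on top; that piece has area ∫[-2,0] (-(u^2 + 2*u)) du = 4/3.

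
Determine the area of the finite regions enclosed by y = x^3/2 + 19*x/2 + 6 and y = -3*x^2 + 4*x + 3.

Set the curves equal: x^3/2 + 19*x/2 + 6 = -3*x^2 + 4*x + 3, so x^3/2 + 3*x^2 + 11*x/2 + 3 = 0, which factors as (x + 1)*(x + 2)*(x + 3)/2 = 0. The curves meet at x = -3, -2, -1.
On [-3, -2], y = x^3/2 + 19*x/2 + 6 is on top; that piece has area ∫[-3,-2] (x^3/2 + 3*x^2 + 11*x/2 + 3) dx = 1/8.
On [-2, -1], y = -3*x^2 + 4*x + 3 is on top; that piece has area ∫[-2,-1] (-(x^3/2 + 3*x^2 + 11*x/2 + 3)) dx = 1/8.
Total enclosed area = 1/8 + 1/8 = 1/4.

1/4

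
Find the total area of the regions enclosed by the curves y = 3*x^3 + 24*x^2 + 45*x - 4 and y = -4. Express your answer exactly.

253/4

Set the curves equal: 3*x^3 + 24*x^2 + 45*x - 4 = -4, so 3*x^3 + 24*x^2 + 45*x = 0, which factors as 3*x*(x + 3)*(x + 5) = 0. The curves meet at x = -5, -3, 0.
On [-5, -3], y = 3*x^3 + 24*x^2 + 45*x - 4 is on top; that piece has area ∫[-5,-3] (3*x^3 + 24*x^2 + 45*x) dx = 16.
On [-3, 0], y = -4 is on top; that piece has area ∫[-3,0] (-(3*x^3 + 24*x^2 + 45*x)) dx = 189/4.
Total enclosed area = 16 + 189/4 = 253/4.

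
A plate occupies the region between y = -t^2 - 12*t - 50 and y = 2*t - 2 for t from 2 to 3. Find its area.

On [2, 3], (-t^2 - 12*t - 50) - (2*t - 2) = -t^2 - 14*t - 48 is ≤ 0 throughout, so the area is a single integral of |-t^2 - 14*t - 48|.
∫[2,3] (-t^2 - 14*t - 48) dt = -268/3; the area of that piece is 268/3.

268/3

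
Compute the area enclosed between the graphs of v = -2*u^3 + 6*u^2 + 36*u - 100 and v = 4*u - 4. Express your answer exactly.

Set the curves equal: -2*u^3 + 6*u^2 + 36*u - 100 = 4*u - 4, so -2*u^3 + 6*u^2 + 32*u - 96 = 0, which factors as -2*(u - 4)*(u - 3)*(u + 4) = 0. The curves meet at u = -4, 3, 4.
On [-4, 3], v = 4*u - 4 is on top; that piece has area ∫[-4,3] (-(-2*u^3 + 6*u^2 + 32*u - 96)) du = 1029/2.
On [3, 4], v = -2*u^3 + 6*u^2 + 36*u - 100 is on top; that piece has area ∫[3,4] (-2*u^3 + 6*u^2 + 32*u - 96) du = 5/2.
Total enclosed area = 1029/2 + 5/2 = 517.

517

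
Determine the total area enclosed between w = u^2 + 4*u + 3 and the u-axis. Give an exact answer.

The curve meets the u-axis where u^2 + 4*u + 3 = 0, i.e. (u + 1)*(u + 3) = 0, at u = -3, -1.
On [-3, -1] the curve lies below the axis; ∫[-3,-1] (u^2 + 4*u + 3) du = -4/3, giving area 4/3.

4/3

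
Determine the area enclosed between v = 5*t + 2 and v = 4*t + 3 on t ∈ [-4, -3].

On [-4, -3], (5*t + 2) - (4*t + 3) = t - 1 is ≤ 0 throughout, so the area is a single integral of |t - 1|.
∫[-4,-3] (t - 1) dt = -9/2; the area of that piece is 9/2.

9/2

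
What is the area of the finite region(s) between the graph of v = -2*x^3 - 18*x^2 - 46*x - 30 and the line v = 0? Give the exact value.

The curve meets the x-axis where -2*x^3 - 18*x^2 - 46*x - 30 = 0, i.e. -2*(x + 1)*(x + 3)*(x + 5) = 0, at x = -5, -3, -1.
On [-5, -3] the curve lies below the axis; ∫[-5,-3] (-2*x^3 - 18*x^2 - 46*x - 30) dx = -8, giving area 8.
On [-3, -1] the curve lies above the axis; ∫[-3,-1] (-2*x^3 - 18*x^2 - 46*x - 30) dx = 8, giving area 8.
Total area = 8 + 8 = 16.

16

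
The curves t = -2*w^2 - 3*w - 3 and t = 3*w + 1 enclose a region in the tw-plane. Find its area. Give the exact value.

Both boundary curves give t as a function of w, so integrate with respect to w. Setting them equal: -2*w^2 - 6*w - 4 = 0, i.e. -2*(w + 1)*(w + 2) = 0, so they meet at w = -2, -1.
For w in [-2, -1], t = -2*w^2 - 3*w - 3 is on the right; area = ∫[-2,-1] (-2*w^2 - 6*w - 4) dw = 1/3.

1/3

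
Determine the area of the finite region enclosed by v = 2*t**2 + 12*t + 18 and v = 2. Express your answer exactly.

Set the curves equal: 2*t**2 + 12*t + 18 = 2, so 2*t**2 + 12*t + 16 = 0, which factors as 2*(t + 2)*(t + 4) = 0. The curves meet at t = -4, -2.
On [-4, -2], v = 2 is on top; that piece has area ∫[-4,-2] (-(2*t**2 + 12*t + 16)) dt = 8/3.

8/3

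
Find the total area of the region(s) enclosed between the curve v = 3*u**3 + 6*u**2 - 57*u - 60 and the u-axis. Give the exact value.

2521/4

The curve meets the u-axis where 3*u**3 + 6*u**2 - 57*u - 60 = 0, i.e. 3*(u - 4)*(u + 1)*(u + 5) = 0, at u = -5, -1, 4.
On [-5, -1] the curve lies above the axis; ∫[-5,-1] (3*u**3 + 6*u**2 - 57*u - 60) du = 224, giving area 224.
On [-1, 4] the curve lies below the axis; ∫[-1,4] (3*u**3 + 6*u**2 - 57*u - 60) du = -1625/4, giving area 1625/4.
Total area = 224 + 1625/4 = 2521/4.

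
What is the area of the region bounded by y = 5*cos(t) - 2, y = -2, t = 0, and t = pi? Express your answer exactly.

10

The difference (5*cos(t) - 2) - (-2) = 5*cos(t) changes sign at t = pi/2 inside [0, pi], so split the integral there.
∫[0,pi/2] (5*cos(t)) dt = 5.
∫[pi/2,pi] (5*cos(t)) dt = -5; the area of that piece is 5.
Total area = 5 + 5 = 10.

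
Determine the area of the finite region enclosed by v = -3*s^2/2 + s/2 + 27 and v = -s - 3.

Set the curves equal: -3*s^2/2 + s/2 + 27 = -s - 3, so -3*s^2/2 + 3*s/2 + 30 = 0, which factors as -3*(s - 5)*(s + 4)/2 = 0. The curves meet at s = -4, 5.
On [-4, 5], v = -3*s^2/2 + s/2 + 27 is on top; that piece has area ∫[-4,5] (-3*s^2/2 + 3*s/2 + 30) ds = 729/4.

729/4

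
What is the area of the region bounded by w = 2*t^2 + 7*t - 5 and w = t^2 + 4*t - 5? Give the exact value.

9/2

Set the curves equal: 2*t^2 + 7*t - 5 = t^2 + 4*t - 5, so t^2 + 3*t = 0, which factors as t*(t + 3) = 0. The curves meet at t = -3, 0.
On [-3, 0], w = t^2 + 4*t - 5 is on top; that piece has area ∫[-3,0] (-(t^2 + 3*t)) dt = 9/2.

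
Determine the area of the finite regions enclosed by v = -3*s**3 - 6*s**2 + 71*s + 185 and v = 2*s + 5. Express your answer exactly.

Set the curves equal: -3*s**3 - 6*s**2 + 71*s + 185 = 2*s + 5, so -3*s**3 - 6*s**2 + 69*s + 180 = 0, which factors as -3*(s - 5)*(s + 3)*(s + 4) = 0. The curves meet at s = -4, -3, 5.
On [-4, -3], v = 2*s + 5 is on top; that piece has area ∫[-4,-3] (-(-3*s**3 - 6*s**2 + 69*s + 180)) ds = 17/4.
On [-3, 5], v = -3*s**3 - 6*s**2 + 71*s + 185 is on top; that piece has area ∫[-3,5] (-3*s**3 - 6*s**2 + 69*s + 180) ds = 1280.
Total enclosed area = 17/4 + 1280 = 5137/4.

5137/4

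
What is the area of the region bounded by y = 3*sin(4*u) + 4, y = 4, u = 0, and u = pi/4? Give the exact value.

On [0, pi/4], (3*sin(4*u) + 4) - (4) = 3*sin(4*u) is ≥ 0 throughout, so the area is a single integral of |3*sin(4*u)|.
∫[0,pi/4] (3*sin(4*u)) du = 3/2.

3/2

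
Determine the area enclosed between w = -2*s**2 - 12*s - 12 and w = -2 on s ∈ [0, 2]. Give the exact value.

148/3

On [0, 2], (-2*s**2 - 12*s - 12) - (-2) = -2*s**2 - 12*s - 10 is ≤ 0 throughout, so the area is a single integral of |-2*s**2 - 12*s - 10|.
∫[0,2] (-2*s**2 - 12*s - 10) ds = -148/3; the area of that piece is 148/3.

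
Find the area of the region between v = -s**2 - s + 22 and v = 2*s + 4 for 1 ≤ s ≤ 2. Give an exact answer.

67/6

On [1, 2], (-s**2 - s + 22) - (2*s + 4) = -s**2 - 3*s + 18 is ≥ 0 throughout, so the area is a single integral of |-s**2 - 3*s + 18|.
∫[1,2] (-s**2 - 3*s + 18) ds = 67/6.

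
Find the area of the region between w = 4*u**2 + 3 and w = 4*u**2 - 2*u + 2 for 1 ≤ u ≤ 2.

4

On [1, 2], (4*u**2 + 3) - (4*u**2 - 2*u + 2) = 2*u + 1 is ≥ 0 throughout, so the area is a single integral of |2*u + 1|.
∫[1,2] (2*u + 1) du = 4.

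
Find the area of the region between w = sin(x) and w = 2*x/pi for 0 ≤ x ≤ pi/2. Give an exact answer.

On [0, pi/2], (sin(x)) - (2*x/pi) = -2*x/pi + sin(x) is ≥ 0 throughout, so the area is a single integral of |-2*x/pi + sin(x)|.
∫[0,pi/2] (-2*x/pi + sin(x)) dx = 1 - pi/4.

1 - pi/4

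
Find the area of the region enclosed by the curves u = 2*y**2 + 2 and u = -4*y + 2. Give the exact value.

8/3

Both boundary curves give u as a function of y, so integrate with respect to y. Setting them equal: 2*y**2 + 4*y = 0, i.e. 2*y*(y + 2) = 0, so they meet at y = -2, 0.
For y in [-2, 0], u = 2*y**2 + 2 is on the left; area = ∫[-2,0] (-(2*y**2 + 4*y)) dy = 8/3.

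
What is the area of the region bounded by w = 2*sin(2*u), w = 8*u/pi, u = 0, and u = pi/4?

On [0, pi/4], (2*sin(2*u)) - (8*u/pi) = -8*u/pi + 2*sin(2*u) is ≥ 0 throughout, so the area is a single integral of |-8*u/pi + 2*sin(2*u)|.
∫[0,pi/4] (-8*u/pi + 2*sin(2*u)) du = 1 - pi/4.

1 - pi/4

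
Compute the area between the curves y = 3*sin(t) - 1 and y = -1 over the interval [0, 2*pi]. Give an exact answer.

The difference (3*sin(t) - 1) - (-1) = 3*sin(t) changes sign at t = pi inside [0, 2*pi], so split the integral there.
∫[0,pi] (3*sin(t)) dt = 6.
∫[pi,2*pi] (3*sin(t)) dt = -6; the area of that piece is 6.
Total area = 6 + 6 = 12.

12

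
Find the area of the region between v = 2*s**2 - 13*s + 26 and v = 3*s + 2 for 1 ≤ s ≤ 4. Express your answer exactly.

46/3

The difference (2*s**2 - 13*s + 26) - (3*s + 2) = 2*s**2 - 16*s + 24 changes sign at s = 2 inside [1, 4], so split the integral there.
∫[1,2] (2*s**2 - 16*s + 24) ds = 14/3.
∫[2,4] (2*s**2 - 16*s + 24) ds = -32/3; the area of that piece is 32/3.
Total area = 14/3 + 32/3 = 46/3.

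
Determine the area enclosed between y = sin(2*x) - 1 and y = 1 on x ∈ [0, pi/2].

On [0, pi/2], (sin(2*x) - 1) - (1) = sin(2*x) - 2 is ≤ 0 throughout, so the area is a single integral of |sin(2*x) - 2|.
∫[0,pi/2] (sin(2*x) - 2) dx = 1 - pi; the area of that piece is -1 + pi.

-1 + pi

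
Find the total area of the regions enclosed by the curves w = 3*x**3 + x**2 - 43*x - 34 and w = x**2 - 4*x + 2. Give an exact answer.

1221/4

Set the curves equal: 3*x**3 + x**2 - 43*x - 34 = x**2 - 4*x + 2, so 3*x**3 - 39*x - 36 = 0, which factors as 3*(x - 4)*(x + 1)*(x + 3) = 0. The curves meet at x = -3, -1, 4.
On [-3, -1], w = 3*x**3 + x**2 - 43*x - 34 is on top; that piece has area ∫[-3,-1] (3*x**3 - 39*x - 36) dx = 24.
On [-1, 4], w = x**2 - 4*x + 2 is on top; that piece has area ∫[-1,4] (-(3*x**3 - 39*x - 36)) dx = 1125/4.
Total enclosed area = 24 + 1125/4 = 1221/4.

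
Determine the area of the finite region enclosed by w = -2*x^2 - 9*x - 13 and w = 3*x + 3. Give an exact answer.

8/3

Set the curves equal: -2*x^2 - 9*x - 13 = 3*x + 3, so -2*x^2 - 12*x - 16 = 0, which factors as -2*(x + 2)*(x + 4) = 0. The curves meet at x = -4, -2.
On [-4, -2], w = -2*x^2 - 9*x - 13 is on top; that piece has area ∫[-4,-2] (-2*x^2 - 12*x - 16) dx = 8/3.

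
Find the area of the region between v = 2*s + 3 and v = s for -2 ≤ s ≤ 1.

On [-2, 1], (2*s + 3) - (s) = s + 3 is ≥ 0 throughout, so the area is a single integral of |s + 3|.
∫[-2,1] (s + 3) ds = 15/2.

15/2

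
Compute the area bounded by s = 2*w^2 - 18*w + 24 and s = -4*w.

Both boundary curves give s as a function of w, so integrate with respect to w. Setting them equal: 2*w^2 - 14*w + 24 = 0, i.e. 2*(w - 4)*(w - 3) = 0, so they meet at w = 3, 4.
For w in [3, 4], s = 2*w^2 - 18*w + 24 is on the left; area = ∫[3,4] (-(2*w^2 - 14*w + 24)) dw = 1/3.

1/3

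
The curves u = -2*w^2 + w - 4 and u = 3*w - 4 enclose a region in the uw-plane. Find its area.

Both boundary curves give u as a function of w, so integrate with respect to w. Setting them equal: -2*w^2 - 2*w = 0, i.e. -2*w*(w + 1) = 0, so they meet at w = -1, 0.
For w in [-1, 0], u = -2*w^2 + w - 4 is on the right; area = ∫[-1,0] (-2*w^2 - 2*w) dw = 1/3.

1/3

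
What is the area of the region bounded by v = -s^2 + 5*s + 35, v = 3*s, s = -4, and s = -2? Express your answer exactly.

118/3

On [-4, -2], (-s^2 + 5*s + 35) - (3*s) = -s^2 + 2*s + 35 is ≥ 0 throughout, so the area is a single integral of |-s^2 + 2*s + 35|.
∫[-4,-2] (-s^2 + 2*s + 35) ds = 118/3.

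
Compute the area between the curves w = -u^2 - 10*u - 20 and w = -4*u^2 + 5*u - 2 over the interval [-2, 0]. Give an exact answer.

The difference (-u^2 - 10*u - 20) - (-4*u^2 + 5*u - 2) = 3*u^2 - 15*u - 18 changes sign at u = -1 inside [-2, 0], so split the integral there.
∫[-2,-1] (3*u^2 - 15*u - 18) du = 23/2.
∫[-1,0] (3*u^2 - 15*u - 18) du = -19/2; the area of that piece is 19/2.
Total area = 23/2 + 19/2 = 21.

21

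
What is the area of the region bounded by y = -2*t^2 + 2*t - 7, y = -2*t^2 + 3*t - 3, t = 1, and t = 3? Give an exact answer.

12

On [1, 3], (-2*t^2 + 2*t - 7) - (-2*t^2 + 3*t - 3) = -t - 4 is ≤ 0 throughout, so the area is a single integral of |-t - 4|.
∫[1,3] (-t - 4) dt = -12; the area of that piece is 12.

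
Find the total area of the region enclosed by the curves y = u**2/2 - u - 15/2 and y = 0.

Set the curves equal: u**2/2 - u - 15/2 = 0, so u**2/2 - u - 15/2 = 0, which factors as (u - 5)*(u + 3)/2 = 0. The curves meet at u = -3, 5.
On [-3, 5], y = 0 is on top; that piece has area ∫[-3,5] (-(u**2/2 - u - 15/2)) du = 128/3.

128/3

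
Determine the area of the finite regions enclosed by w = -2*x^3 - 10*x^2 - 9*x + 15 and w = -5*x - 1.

Set the curves equal: -2*x^3 - 10*x^2 - 9*x + 15 = -5*x - 1, so -2*x^3 - 10*x^2 - 4*x + 16 = 0, which factors as -2*(x - 1)*(x + 2)*(x + 4) = 0. The curves meet at x = -4, -2, 1.
On [-4, -2], w = -5*x - 1 is on top; that piece has area ∫[-4,-2] (-(-2*x^3 - 10*x^2 - 4*x + 16)) dx = 32/3.
On [-2, 1], w = -2*x^3 - 10*x^2 - 9*x + 15 is on top; that piece has area ∫[-2,1] (-2*x^3 - 10*x^2 - 4*x + 16) dx = 63/2.
Total enclosed area = 32/3 + 63/2 = 253/6.

253/6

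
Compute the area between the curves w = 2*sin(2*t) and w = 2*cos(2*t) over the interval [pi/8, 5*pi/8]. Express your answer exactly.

On [pi/8, 5*pi/8], (2*sin(2*t)) - (2*cos(2*t)) = 2*sin(2*t) - 2*cos(2*t) is ≥ 0 throughout, so the area is a single integral of |2*sin(2*t) - 2*cos(2*t)|.
∫[pi/8,5*pi/8] (2*sin(2*t) - 2*cos(2*t)) dt = 2*sqrt(2).

2*sqrt(2)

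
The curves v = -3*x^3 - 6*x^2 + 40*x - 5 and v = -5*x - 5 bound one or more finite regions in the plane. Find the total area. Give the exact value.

863/2

Set the curves equal: -3*x^3 - 6*x^2 + 40*x - 5 = -5*x - 5, so -3*x^3 - 6*x^2 + 45*x = 0, which factors as -3*x*(x - 3)*(x + 5) = 0. The curves meet at x = -5, 0, 3.
On [-5, 0], v = -5*x - 5 is on top; that piece has area ∫[-5,0] (-(-3*x^3 - 6*x^2 + 45*x)) dx = 1375/4.
On [0, 3], v = -3*x^3 - 6*x^2 + 40*x - 5 is on top; that piece has area ∫[0,3] (-3*x^3 - 6*x^2 + 45*x) dx = 351/4.
Total enclosed area = 1375/4 + 351/4 = 863/2.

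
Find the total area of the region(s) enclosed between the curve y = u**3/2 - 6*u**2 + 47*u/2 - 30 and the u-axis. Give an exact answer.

1/4

The curve meets the u-axis where u**3/2 - 6*u**2 + 47*u/2 - 30 = 0, i.e. (u - 5)*(u - 4)*(u - 3)/2 = 0, at u = 3, 4, 5.
On [3, 4] the curve lies above the axis; ∫[3,4] (u**3/2 - 6*u**2 + 47*u/2 - 30) du = 1/8, giving area 1/8.
On [4, 5] the curve lies below the axis; ∫[4,5] (u**3/2 - 6*u**2 + 47*u/2 - 30) du = -1/8, giving area 1/8.
Total area = 1/8 + 1/8 = 1/4.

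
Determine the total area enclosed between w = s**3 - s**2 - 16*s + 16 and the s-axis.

863/6

The curve meets the s-axis where s**3 - s**2 - 16*s + 16 = 0, i.e. (s - 4)*(s - 1)*(s + 4) = 0, at s = -4, 1, 4.
On [-4, 1] the curve lies above the axis; ∫[-4,1] (s**3 - s**2 - 16*s + 16) ds = 1375/12, giving area 1375/12.
On [1, 4] the curve lies below the axis; ∫[1,4] (s**3 - s**2 - 16*s + 16) ds = -117/4, giving area 117/4.
Total area = 1375/12 + 117/4 = 863/6.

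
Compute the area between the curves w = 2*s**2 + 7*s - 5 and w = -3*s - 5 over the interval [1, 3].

172/3

On [1, 3], (2*s**2 + 7*s - 5) - (-3*s - 5) = 2*s**2 + 10*s is ≥ 0 throughout, so the area is a single integral of |2*s**2 + 10*s|.
∫[1,3] (2*s**2 + 10*s) ds = 172/3.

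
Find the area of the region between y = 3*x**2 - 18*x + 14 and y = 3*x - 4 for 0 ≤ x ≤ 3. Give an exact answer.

61/2

The difference (3*x**2 - 18*x + 14) - (3*x - 4) = 3*x**2 - 21*x + 18 changes sign at x = 1 inside [0, 3], so split the integral there.
∫[0,1] (3*x**2 - 21*x + 18) dx = 17/2.
∫[1,3] (3*x**2 - 21*x + 18) dx = -22; the area of that piece is 22.
Total area = 17/2 + 22 = 61/2.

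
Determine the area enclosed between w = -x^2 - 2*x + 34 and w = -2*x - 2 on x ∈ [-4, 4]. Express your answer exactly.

On [-4, 4], (-x^2 - 2*x + 34) - (-2*x - 2) = -x^2 + 36 is ≥ 0 throughout, so the area is a single integral of |-x^2 + 36|.
∫[-4,4] (-x^2 + 36) dx = 736/3.

736/3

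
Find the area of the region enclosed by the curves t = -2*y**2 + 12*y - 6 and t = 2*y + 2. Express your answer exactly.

Both boundary curves give t as a function of y, so integrate with respect to y. Setting them equal: -2*y**2 + 10*y - 8 = 0, i.e. -2*(y - 4)*(y - 1) = 0, so they meet at y = 1, 4.
For y in [1, 4], t = -2*y**2 + 12*y - 6 is on the right; area = ∫[1,4] (-2*y**2 + 10*y - 8) dy = 9.

9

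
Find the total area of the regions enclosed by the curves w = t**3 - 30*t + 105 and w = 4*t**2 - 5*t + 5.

4019/6

Set the curves equal: t**3 - 30*t + 105 = 4*t**2 - 5*t + 5, so t**3 - 4*t**2 - 25*t + 100 = 0, which factors as (t - 5)*(t - 4)*(t + 5) = 0. The curves meet at t = -5, 4, 5.
On [-5, 4], w = t**3 - 30*t + 105 is on top; that piece has area ∫[-5,4] (t**3 - 4*t**2 - 25*t + 100) dt = 2673/4.
On [4, 5], w = 4*t**2 - 5*t + 5 is on top; that piece has area ∫[4,5] (-(t**3 - 4*t**2 - 25*t + 100)) dt = 19/12.
Total enclosed area = 2673/4 + 19/12 = 4019/6.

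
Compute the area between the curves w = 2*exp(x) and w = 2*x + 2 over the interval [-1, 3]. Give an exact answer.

-16 - 2*exp(-1) + 2*exp(3)

On [-1, 3], (2*exp(x)) - (2*x + 2) = -2*x + 2*exp(x) - 2 is ≥ 0 throughout, so the area is a single integral of |-2*x + 2*exp(x) - 2|.
∫[-1,3] (-2*x + 2*exp(x) - 2) dx = -16 - 2*exp(-1) + 2*exp(3).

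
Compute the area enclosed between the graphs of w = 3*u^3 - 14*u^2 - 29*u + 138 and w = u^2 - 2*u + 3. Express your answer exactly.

Set the curves equal: 3*u^3 - 14*u^2 - 29*u + 138 = u^2 - 2*u + 3, so 3*u^3 - 15*u^2 - 27*u + 135 = 0, which factors as 3*(u - 5)*(u - 3)*(u + 3) = 0. The curves meet at u = -3, 3, 5.
On [-3, 3], w = 3*u^3 - 14*u^2 - 29*u + 138 is on top; that piece has area ∫[-3,3] (3*u^3 - 15*u^2 - 27*u + 135) du = 540.
On [3, 5], w = u^2 - 2*u + 3 is on top; that piece has area ∫[3,5] (-(3*u^3 - 15*u^2 - 27*u + 135)) du = 28.
Total enclosed area = 540 + 28 = 568.

568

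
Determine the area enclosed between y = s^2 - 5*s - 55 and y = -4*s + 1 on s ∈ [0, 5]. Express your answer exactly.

On [0, 5], (s^2 - 5*s - 55) - (-4*s + 1) = s^2 - s - 56 is ≤ 0 throughout, so the area is a single integral of |s^2 - s - 56|.
∫[0,5] (s^2 - s - 56) ds = -1505/6; the area of that piece is 1505/6.

1505/6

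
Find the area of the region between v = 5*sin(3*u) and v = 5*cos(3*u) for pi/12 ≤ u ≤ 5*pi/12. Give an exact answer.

10*sqrt(2)/3

On [pi/12, 5*pi/12], (5*sin(3*u)) - (5*cos(3*u)) = 5*sin(3*u) - 5*cos(3*u) is ≥ 0 throughout, so the area is a single integral of |5*sin(3*u) - 5*cos(3*u)|.
∫[pi/12,5*pi/12] (5*sin(3*u) - 5*cos(3*u)) du = 10*sqrt(2)/3.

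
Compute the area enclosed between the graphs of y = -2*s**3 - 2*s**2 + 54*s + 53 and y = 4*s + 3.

2024/3

Set the curves equal: -2*s**3 - 2*s**2 + 54*s + 53 = 4*s + 3, so -2*s**3 - 2*s**2 + 50*s + 50 = 0, which factors as -2*(s - 5)*(s + 1)*(s + 5) = 0. The curves meet at s = -5, -1, 5.
On [-5, -1], y = 4*s + 3 is on top; that piece has area ∫[-5,-1] (-(-2*s**3 - 2*s**2 + 50*s + 50)) ds = 512/3.
On [-1, 5], y = -2*s**3 - 2*s**2 + 54*s + 53 is on top; that piece has area ∫[-1,5] (-2*s**3 - 2*s**2 + 50*s + 50) ds = 504.
Total enclosed area = 512/3 + 504 = 2024/3.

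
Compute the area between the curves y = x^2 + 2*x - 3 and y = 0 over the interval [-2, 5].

187/3

The difference (x^2 + 2*x - 3) - (0) = x^2 + 2*x - 3 changes sign at x = 1 inside [-2, 5], so split the integral there.
∫[-2,1] (x^2 + 2*x - 3) dx = -9; the area of that piece is 9.
∫[1,5] (x^2 + 2*x - 3) dx = 160/3.
Total area = 9 + 160/3 = 187/3.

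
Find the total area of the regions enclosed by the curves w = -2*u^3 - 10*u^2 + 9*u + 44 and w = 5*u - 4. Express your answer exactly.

Set the curves equal: -2*u^3 - 10*u^2 + 9*u + 44 = 5*u - 4, so -2*u^3 - 10*u^2 + 4*u + 48 = 0, which factors as -2*(u - 2)*(u + 3)*(u + 4) = 0. The curves meet at u = -4, -3, 2.
On [-4, -3], w = 5*u - 4 is on top; that piece has area ∫[-4,-3] (-(-2*u^3 - 10*u^2 + 4*u + 48)) du = 11/6.
On [-3, 2], w = -2*u^3 - 10*u^2 + 9*u + 44 is on top; that piece has area ∫[-3,2] (-2*u^3 - 10*u^2 + 4*u + 48) du = 875/6.
Total enclosed area = 11/6 + 875/6 = 443/3.

443/3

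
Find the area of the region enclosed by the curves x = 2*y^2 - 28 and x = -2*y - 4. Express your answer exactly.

Both boundary curves give x as a function of y, so integrate with respect to y. Setting them equal: 2*y^2 + 2*y - 24 = 0, i.e. 2*(y - 3)*(y + 4) = 0, so they meet at y = -4, 3.
For y in [-4, 3], x = 2*y^2 - 28 is on the left; area = ∫[-4,3] (-(2*y^2 + 2*y - 24)) dy = 343/3.

343/3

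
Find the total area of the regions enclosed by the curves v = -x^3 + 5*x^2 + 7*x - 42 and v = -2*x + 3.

Set the curves equal: -x^3 + 5*x^2 + 7*x - 42 = -2*x + 3, so -x^3 + 5*x^2 + 9*x - 45 = 0, which factors as -(x - 5)*(x - 3)*(x + 3) = 0. The curves meet at x = -3, 3, 5.
On [-3, 3], v = -2*x + 3 is on top; that piece has area ∫[-3,3] (-(-x^3 + 5*x^2 + 9*x - 45)) dx = 180.
On [3, 5], v = -x^3 + 5*x^2 + 7*x - 42 is on top; that piece has area ∫[3,5] (-x^3 + 5*x^2 + 9*x - 45) dx = 28/3.
Total enclosed area = 180 + 28/3 = 568/3.

568/3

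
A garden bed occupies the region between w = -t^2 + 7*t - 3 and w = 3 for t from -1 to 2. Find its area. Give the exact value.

The difference (-t^2 + 7*t - 3) - (3) = -t^2 + 7*t - 6 changes sign at t = 1 inside [-1, 2], so split the integral there.
∫[-1,1] (-t^2 + 7*t - 6) dt = -38/3; the area of that piece is 38/3.
∫[1,2] (-t^2 + 7*t - 6) dt = 13/6.
Total area = 38/3 + 13/6 = 89/6.

89/6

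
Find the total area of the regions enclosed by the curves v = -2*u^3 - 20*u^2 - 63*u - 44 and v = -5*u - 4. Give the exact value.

71/3

Set the curves equal: -2*u^3 - 20*u^2 - 63*u - 44 = -5*u - 4, so -2*u^3 - 20*u^2 - 58*u - 40 = 0, which factors as -2*(u + 1)*(u + 4)*(u + 5) = 0. The curves meet at u = -5, -4, -1.
On [-5, -4], v = -5*u - 4 is on top; that piece has area ∫[-5,-4] (-(-2*u^3 - 20*u^2 - 58*u - 40)) du = 7/6.
On [-4, -1], v = -2*u^3 - 20*u^2 - 63*u - 44 is on top; that piece has area ∫[-4,-1] (-2*u^3 - 20*u^2 - 58*u - 40) du = 45/2.
Total enclosed area = 7/6 + 45/2 = 71/3.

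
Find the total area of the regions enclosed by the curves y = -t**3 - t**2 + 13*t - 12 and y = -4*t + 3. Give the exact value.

568/3

Set the curves equal: -t**3 - t**2 + 13*t - 12 = -4*t + 3, so -t**3 - t**2 + 17*t - 15 = 0, which factors as -(t - 3)*(t - 1)*(t + 5) = 0. The curves meet at t = -5, 1, 3.
On [-5, 1], y = -4*t + 3 is on top; that piece has area ∫[-5,1] (-(-t**3 - t**2 + 17*t - 15)) dt = 180.
On [1, 3], y = -t**3 - t**2 + 13*t - 12 is on top; that piece has area ∫[1,3] (-t**3 - t**2 + 17*t - 15) dt = 28/3.
Total enclosed area = 180 + 28/3 = 568/3.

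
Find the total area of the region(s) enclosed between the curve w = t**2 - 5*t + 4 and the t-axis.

9/2

The curve meets the t-axis where t**2 - 5*t + 4 = 0, i.e. (t - 4)*(t - 1) = 0, at t = 1, 4.
On [1, 4] the curve lies below the axis; ∫[1,4] (t**2 - 5*t + 4) dt = -9/2, giving area 9/2.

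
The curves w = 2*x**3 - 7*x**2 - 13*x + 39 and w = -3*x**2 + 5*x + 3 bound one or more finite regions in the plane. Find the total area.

443/3

Set the curves equal: 2*x**3 - 7*x**2 - 13*x + 39 = -3*x**2 + 5*x + 3, so 2*x**3 - 4*x**2 - 18*x + 36 = 0, which factors as 2*(x - 3)*(x - 2)*(x + 3) = 0. The curves meet at x = -3, 2, 3.
On [-3, 2], w = 2*x**3 - 7*x**2 - 13*x + 39 is on top; that piece has area ∫[-3,2] (2*x**3 - 4*x**2 - 18*x + 36) dx = 875/6.
On [2, 3], w = -3*x**2 + 5*x + 3 is on top; that piece has area ∫[2,3] (-(2*x**3 - 4*x**2 - 18*x + 36)) dx = 11/6.
Total enclosed area = 875/6 + 11/6 = 443/3.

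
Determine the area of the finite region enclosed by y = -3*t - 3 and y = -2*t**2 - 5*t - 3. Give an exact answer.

1/3

Set the curves equal: -3*t - 3 = -2*t**2 - 5*t - 3, so 2*t**2 + 2*t = 0, which factors as 2*t*(t + 1) = 0. The curves meet at t = -1, 0.
On [-1, 0], y = -2*t**2 - 5*t - 3 is on top; that piece has area ∫[-1,0] (-(2*t**2 + 2*t)) dt = 1/3.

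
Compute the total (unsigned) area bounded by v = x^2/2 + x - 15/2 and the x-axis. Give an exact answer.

The curve meets the x-axis where x^2/2 + x - 15/2 = 0, i.e. (x - 3)*(x + 5)/2 = 0, at x = -5, 3.
On [-5, 3] the curve lies below the axis; ∫[-5,3] (x^2/2 + x - 15/2) dx = -128/3, giving area 128/3.

128/3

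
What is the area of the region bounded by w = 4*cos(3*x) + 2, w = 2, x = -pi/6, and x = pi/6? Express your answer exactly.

8/3

On [-pi/6, pi/6], (4*cos(3*x) + 2) - (2) = 4*cos(3*x) is ≥ 0 throughout, so the area is a single integral of |4*cos(3*x)|.
∫[-pi/6,pi/6] (4*cos(3*x)) dx = 8/3.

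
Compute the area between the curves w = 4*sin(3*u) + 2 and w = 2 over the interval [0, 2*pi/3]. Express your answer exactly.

The difference (4*sin(3*u) + 2) - (2) = 4*sin(3*u) changes sign at u = pi/3 inside [0, 2*pi/3], so split the integral there.
∫[0,pi/3] (4*sin(3*u)) du = 8/3.
∫[pi/3,2*pi/3] (4*sin(3*u)) du = -8/3; the area of that piece is 8/3.
Total area = 8/3 + 8/3 = 16/3.

16/3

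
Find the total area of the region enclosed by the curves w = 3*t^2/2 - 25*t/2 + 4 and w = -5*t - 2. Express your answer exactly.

Set the curves equal: 3*t^2/2 - 25*t/2 + 4 = -5*t - 2, so 3*t^2/2 - 15*t/2 + 6 = 0, which factors as 3*(t - 4)*(t - 1)/2 = 0. The curves meet at t = 1, 4.
On [1, 4], w = -5*t - 2 is on top; that piece has area ∫[1,4] (-(3*t^2/2 - 15*t/2 + 6)) dt = 27/4.

27/4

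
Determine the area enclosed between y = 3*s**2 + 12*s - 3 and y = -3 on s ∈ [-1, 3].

86

The difference (3*s**2 + 12*s - 3) - (-3) = 3*s**2 + 12*s changes sign at s = 0 inside [-1, 3], so split the integral there.
∫[-1,0] (3*s**2 + 12*s) ds = -5; the area of that piece is 5.
∫[0,3] (3*s**2 + 12*s) ds = 81.
Total area = 5 + 81 = 86.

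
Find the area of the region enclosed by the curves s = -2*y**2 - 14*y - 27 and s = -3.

Both boundary curves give s as a function of y, so integrate with respect to y. Setting them equal: -2*y**2 - 14*y - 24 = 0, i.e. -2*(y + 3)*(y + 4) = 0, so they meet at y = -4, -3.
For y in [-4, -3], s = -2*y**2 - 14*y - 27 is on the right; area = ∫[-4,-3] (-2*y**2 - 14*y - 24) dy = 1/3.

1/3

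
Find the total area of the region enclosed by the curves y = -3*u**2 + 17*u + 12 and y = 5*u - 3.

Set the curves equal: -3*u**2 + 17*u + 12 = 5*u - 3, so -3*u**2 + 12*u + 15 = 0, which factors as -3*(u - 5)*(u + 1) = 0. The curves meet at u = -1, 5.
On [-1, 5], y = -3*u**2 + 17*u + 12 is on top; that piece has area ∫[-1,5] (-3*u**2 + 12*u + 15) du = 108.

108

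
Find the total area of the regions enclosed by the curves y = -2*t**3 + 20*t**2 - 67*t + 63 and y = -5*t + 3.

Set the curves equal: -2*t**3 + 20*t**2 - 67*t + 63 = -5*t + 3, so -2*t**3 + 20*t**2 - 62*t + 60 = 0, which factors as -2*(t - 5)*(t - 3)*(t - 2) = 0. The curves meet at t = 2, 3, 5.
On [2, 3], y = -5*t + 3 is on top; that piece has area ∫[2,3] (-(-2*t**3 + 20*t**2 - 62*t + 60)) dt = 5/6.
On [3, 5], y = -2*t**3 + 20*t**2 - 67*t + 63 is on top; that piece has area ∫[3,5] (-2*t**3 + 20*t**2 - 62*t + 60) dt = 16/3.
Total enclosed area = 5/6 + 16/3 = 37/6.

37/6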